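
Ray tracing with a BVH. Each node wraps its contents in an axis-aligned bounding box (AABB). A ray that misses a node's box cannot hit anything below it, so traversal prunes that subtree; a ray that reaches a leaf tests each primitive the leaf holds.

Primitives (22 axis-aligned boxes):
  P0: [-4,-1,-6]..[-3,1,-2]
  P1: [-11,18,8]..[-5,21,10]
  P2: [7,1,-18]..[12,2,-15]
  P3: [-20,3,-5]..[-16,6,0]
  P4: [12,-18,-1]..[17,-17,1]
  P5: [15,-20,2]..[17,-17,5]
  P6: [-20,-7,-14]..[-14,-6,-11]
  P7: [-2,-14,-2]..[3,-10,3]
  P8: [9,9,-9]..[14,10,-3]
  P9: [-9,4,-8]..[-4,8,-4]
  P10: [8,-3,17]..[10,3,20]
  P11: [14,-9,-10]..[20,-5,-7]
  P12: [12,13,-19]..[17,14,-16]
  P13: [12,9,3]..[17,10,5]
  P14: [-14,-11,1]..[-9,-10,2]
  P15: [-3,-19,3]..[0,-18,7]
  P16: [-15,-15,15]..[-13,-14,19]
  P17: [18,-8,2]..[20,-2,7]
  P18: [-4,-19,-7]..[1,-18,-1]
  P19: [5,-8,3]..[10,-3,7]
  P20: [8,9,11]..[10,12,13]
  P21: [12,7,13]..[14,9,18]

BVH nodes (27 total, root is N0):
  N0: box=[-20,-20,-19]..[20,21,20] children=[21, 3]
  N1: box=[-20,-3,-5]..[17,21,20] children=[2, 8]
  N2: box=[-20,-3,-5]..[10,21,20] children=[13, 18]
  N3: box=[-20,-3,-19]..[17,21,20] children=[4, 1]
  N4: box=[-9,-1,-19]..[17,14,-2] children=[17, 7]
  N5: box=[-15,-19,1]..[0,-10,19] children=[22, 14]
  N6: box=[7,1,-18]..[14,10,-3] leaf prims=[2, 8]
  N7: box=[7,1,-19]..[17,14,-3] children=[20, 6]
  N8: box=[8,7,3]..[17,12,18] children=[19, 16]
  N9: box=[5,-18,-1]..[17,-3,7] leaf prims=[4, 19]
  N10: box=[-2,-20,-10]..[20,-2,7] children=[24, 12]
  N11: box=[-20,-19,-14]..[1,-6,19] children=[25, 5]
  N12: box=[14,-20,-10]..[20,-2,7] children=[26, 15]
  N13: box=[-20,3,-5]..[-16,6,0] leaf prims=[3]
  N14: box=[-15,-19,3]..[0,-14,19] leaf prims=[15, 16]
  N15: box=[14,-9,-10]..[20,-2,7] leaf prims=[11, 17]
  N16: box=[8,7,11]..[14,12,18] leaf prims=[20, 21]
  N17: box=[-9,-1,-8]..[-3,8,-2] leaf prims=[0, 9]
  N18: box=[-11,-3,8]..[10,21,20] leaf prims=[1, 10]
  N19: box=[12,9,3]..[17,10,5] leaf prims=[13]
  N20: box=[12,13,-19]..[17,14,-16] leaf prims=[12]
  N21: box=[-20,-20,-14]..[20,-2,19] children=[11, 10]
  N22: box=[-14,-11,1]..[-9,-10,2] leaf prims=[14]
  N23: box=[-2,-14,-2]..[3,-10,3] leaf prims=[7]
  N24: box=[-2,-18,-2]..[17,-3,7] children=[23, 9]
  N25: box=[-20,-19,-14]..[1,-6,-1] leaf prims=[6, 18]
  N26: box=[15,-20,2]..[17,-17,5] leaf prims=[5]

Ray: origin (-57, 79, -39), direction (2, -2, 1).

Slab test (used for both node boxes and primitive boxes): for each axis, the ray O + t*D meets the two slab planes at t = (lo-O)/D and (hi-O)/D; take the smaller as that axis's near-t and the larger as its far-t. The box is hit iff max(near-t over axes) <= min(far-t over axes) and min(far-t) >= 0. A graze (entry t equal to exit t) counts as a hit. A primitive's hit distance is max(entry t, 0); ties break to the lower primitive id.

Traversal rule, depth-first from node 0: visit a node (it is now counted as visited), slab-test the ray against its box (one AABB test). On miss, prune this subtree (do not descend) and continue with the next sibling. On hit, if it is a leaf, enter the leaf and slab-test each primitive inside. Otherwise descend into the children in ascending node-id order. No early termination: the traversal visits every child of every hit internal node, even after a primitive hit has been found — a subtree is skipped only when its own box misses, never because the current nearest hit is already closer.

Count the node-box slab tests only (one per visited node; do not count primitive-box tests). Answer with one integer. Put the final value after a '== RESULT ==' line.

Walk:
N0 x:[37/2,77/2] y:[29,99/2] z:[20,59] -> hit [29,77/2], descend [3, 21]
  N3 x:[37/2,37] y:[29,41] z:[20,59] -> hit [29,37], descend [1, 4]
    N1 x:[37/2,37] y:[29,41] z:[34,59] -> hit [34,37], descend [2, 8]
      N2 x:[37/2,67/2] y:[29,41] z:[34,59] -> miss, prune
      N8 x:[65/2,37] y:[67/2,36] z:[42,57] -> miss, prune
    N4 x:[24,37] y:[65/2,40] z:[20,37] -> hit [65/2,37], descend [7, 17]
      N7 x:[32,37] y:[65/2,39] z:[20,36] -> hit [65/2,36], descend [6, 20]
        N6 x:[32,71/2] y:[69/2,39] z:[21,36] -> hit [69/2,71/2] leaf, test {P2(miss), P8@t=69/2}
        N20 x:[69/2,37] y:[65/2,33] z:[20,23] -> miss, prune
      N17 x:[24,27] y:[71/2,40] z:[31,37] -> miss, prune
  N21 x:[37/2,77/2] y:[81/2,99/2] z:[25,58] -> miss, prune

order=[0, 3, 1, 2, 8, 4, 7, 6, 20, 17, 21]  |boxes|=11  |leaves|=1  hit=P8

== RESULT ==
11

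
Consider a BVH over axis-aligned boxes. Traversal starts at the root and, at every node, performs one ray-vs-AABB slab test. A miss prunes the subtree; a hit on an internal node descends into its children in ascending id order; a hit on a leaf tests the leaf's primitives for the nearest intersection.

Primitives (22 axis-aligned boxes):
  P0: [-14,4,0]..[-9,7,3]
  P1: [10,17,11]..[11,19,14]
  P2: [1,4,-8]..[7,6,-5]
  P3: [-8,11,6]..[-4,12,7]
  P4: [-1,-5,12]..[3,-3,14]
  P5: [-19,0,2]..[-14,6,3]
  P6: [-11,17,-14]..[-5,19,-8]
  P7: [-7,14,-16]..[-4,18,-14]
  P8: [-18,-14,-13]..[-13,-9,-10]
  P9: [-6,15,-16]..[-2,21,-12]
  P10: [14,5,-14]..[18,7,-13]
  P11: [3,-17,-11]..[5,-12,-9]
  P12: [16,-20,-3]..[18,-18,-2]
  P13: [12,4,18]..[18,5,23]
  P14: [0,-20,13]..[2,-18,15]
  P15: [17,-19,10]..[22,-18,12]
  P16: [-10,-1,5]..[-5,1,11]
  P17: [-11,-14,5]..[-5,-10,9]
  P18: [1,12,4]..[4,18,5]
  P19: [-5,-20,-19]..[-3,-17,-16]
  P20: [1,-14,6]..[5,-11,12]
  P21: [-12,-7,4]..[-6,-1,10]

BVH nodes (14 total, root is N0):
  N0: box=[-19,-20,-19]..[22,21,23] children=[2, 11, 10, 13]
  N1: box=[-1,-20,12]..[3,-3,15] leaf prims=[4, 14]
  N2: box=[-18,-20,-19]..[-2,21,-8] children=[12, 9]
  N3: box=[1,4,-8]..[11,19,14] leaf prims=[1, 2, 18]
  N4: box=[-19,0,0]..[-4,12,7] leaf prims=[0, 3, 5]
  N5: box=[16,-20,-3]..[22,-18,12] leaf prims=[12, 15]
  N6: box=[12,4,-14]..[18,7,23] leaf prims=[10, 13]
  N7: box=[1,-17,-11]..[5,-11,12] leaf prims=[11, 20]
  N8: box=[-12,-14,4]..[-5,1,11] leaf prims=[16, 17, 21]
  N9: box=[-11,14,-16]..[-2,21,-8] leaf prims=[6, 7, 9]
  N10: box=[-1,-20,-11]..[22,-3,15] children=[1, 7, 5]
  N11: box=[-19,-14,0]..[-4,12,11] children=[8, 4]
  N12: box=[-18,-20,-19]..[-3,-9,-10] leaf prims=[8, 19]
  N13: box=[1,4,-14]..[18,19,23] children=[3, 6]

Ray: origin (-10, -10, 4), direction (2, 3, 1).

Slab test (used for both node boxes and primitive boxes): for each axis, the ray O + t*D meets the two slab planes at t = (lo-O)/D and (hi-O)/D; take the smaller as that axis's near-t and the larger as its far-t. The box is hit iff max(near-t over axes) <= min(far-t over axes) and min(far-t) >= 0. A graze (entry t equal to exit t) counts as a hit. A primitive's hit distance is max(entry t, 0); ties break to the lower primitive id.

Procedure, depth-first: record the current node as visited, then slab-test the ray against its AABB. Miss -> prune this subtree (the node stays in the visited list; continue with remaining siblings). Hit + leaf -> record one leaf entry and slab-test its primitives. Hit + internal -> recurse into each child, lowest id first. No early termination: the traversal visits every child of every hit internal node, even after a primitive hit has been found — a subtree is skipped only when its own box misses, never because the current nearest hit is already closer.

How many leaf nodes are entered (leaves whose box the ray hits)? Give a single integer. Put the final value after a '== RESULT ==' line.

Walk:
N0 x:[-9/2,16] y:[-10/3,31/3] z:[-23,19] -> hit [-10/3,31/3], descend [2, 10, 11, 13]
  N2 x:[-4,4] y:[-10/3,31/3] z:[-23,-12] -> miss, prune
  N10 x:[9/2,16] y:[-10/3,7/3] z:[-15,11] -> miss, prune
  N11 x:[-9/2,3] y:[-4/3,22/3] z:[-4,7] -> hit [-4/3,3], descend [4, 8]
    N4 x:[-9/2,3] y:[10/3,22/3] z:[-4,3] -> miss, prune
    N8 x:[-1,5/2] y:[-4/3,11/3] z:[0,7] -> hit [0,5/2] leaf, test {P16(miss), P17(miss), P21@t=1}
  N13 x:[11/2,14] y:[14/3,29/3] z:[-18,19] -> hit [11/2,29/3], descend [3, 6]
    N3 x:[11/2,21/2] y:[14/3,29/3] z:[-12,10] -> hit [11/2,29/3] leaf, test {P1(miss), P2(miss), P18(miss)}
    N6 x:[11,14] y:[14/3,17/3] z:[-18,19] -> miss, prune

9 AABB tests over nodes [0, 2, 10, 11, 4, 8, 13, 3, 6]; 2 leaves entered; closest P21.

== RESULT ==
2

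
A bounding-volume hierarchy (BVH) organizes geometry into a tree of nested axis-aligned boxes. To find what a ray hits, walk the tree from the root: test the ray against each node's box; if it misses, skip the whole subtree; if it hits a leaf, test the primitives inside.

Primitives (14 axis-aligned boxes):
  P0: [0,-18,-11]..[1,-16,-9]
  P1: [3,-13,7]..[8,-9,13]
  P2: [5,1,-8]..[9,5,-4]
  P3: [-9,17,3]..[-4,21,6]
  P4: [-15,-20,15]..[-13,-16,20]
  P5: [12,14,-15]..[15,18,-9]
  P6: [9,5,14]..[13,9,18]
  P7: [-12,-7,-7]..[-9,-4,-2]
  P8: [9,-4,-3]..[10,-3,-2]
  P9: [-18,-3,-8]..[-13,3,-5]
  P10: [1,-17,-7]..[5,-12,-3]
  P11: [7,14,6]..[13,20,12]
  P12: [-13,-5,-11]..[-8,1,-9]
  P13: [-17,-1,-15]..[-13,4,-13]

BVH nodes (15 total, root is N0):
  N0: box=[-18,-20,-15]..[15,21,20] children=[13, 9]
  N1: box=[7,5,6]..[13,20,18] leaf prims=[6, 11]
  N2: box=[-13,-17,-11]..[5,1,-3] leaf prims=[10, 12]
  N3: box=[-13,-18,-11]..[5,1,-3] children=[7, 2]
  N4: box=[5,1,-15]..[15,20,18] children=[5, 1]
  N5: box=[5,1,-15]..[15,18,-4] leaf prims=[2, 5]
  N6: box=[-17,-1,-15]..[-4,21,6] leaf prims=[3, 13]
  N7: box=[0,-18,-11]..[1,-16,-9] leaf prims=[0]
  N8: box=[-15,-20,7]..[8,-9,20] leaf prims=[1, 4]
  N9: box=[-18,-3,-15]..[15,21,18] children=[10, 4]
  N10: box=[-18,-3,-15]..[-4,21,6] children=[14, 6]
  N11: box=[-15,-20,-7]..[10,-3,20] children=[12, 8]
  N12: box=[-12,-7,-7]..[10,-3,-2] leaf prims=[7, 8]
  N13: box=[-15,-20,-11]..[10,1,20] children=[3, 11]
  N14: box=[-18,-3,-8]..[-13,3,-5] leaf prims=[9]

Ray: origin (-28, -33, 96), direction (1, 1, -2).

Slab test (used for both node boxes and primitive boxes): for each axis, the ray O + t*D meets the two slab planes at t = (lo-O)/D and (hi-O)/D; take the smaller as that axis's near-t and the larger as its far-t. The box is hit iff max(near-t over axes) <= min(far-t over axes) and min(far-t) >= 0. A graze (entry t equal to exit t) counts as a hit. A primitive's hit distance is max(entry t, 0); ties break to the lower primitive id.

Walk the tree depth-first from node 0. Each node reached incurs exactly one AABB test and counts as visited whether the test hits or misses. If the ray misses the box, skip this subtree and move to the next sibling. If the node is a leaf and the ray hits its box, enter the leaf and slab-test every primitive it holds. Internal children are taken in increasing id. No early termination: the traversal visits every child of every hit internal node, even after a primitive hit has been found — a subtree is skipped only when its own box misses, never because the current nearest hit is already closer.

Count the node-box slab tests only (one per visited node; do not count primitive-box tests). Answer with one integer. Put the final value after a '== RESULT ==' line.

Walk:
N0 x:[10,43] y:[13,54] z:[38,111/2] -> hit [38,43], descend [9, 13]
  N9 x:[10,43] y:[30,54] z:[39,111/2] -> hit [39,43], descend [4, 10]
    N4 x:[33,43] y:[34,53] z:[39,111/2] -> hit [39,43], descend [1, 5]
      N1 x:[35,41] y:[38,53] z:[39,45] -> hit [39,41] leaf, test {P6@t=39, P11(miss)}
      N5 x:[33,43] y:[34,51] z:[50,111/2] -> miss, prune
    N10 x:[10,24] y:[30,54] z:[45,111/2] -> miss, prune
  N13 x:[13,38] y:[13,34] z:[38,107/2] -> miss, prune

Visited [0, 9, 4, 1, 5, 10, 13]. Tests: 7 box, 1 leaf. Nearest: P6.

== RESULT ==
7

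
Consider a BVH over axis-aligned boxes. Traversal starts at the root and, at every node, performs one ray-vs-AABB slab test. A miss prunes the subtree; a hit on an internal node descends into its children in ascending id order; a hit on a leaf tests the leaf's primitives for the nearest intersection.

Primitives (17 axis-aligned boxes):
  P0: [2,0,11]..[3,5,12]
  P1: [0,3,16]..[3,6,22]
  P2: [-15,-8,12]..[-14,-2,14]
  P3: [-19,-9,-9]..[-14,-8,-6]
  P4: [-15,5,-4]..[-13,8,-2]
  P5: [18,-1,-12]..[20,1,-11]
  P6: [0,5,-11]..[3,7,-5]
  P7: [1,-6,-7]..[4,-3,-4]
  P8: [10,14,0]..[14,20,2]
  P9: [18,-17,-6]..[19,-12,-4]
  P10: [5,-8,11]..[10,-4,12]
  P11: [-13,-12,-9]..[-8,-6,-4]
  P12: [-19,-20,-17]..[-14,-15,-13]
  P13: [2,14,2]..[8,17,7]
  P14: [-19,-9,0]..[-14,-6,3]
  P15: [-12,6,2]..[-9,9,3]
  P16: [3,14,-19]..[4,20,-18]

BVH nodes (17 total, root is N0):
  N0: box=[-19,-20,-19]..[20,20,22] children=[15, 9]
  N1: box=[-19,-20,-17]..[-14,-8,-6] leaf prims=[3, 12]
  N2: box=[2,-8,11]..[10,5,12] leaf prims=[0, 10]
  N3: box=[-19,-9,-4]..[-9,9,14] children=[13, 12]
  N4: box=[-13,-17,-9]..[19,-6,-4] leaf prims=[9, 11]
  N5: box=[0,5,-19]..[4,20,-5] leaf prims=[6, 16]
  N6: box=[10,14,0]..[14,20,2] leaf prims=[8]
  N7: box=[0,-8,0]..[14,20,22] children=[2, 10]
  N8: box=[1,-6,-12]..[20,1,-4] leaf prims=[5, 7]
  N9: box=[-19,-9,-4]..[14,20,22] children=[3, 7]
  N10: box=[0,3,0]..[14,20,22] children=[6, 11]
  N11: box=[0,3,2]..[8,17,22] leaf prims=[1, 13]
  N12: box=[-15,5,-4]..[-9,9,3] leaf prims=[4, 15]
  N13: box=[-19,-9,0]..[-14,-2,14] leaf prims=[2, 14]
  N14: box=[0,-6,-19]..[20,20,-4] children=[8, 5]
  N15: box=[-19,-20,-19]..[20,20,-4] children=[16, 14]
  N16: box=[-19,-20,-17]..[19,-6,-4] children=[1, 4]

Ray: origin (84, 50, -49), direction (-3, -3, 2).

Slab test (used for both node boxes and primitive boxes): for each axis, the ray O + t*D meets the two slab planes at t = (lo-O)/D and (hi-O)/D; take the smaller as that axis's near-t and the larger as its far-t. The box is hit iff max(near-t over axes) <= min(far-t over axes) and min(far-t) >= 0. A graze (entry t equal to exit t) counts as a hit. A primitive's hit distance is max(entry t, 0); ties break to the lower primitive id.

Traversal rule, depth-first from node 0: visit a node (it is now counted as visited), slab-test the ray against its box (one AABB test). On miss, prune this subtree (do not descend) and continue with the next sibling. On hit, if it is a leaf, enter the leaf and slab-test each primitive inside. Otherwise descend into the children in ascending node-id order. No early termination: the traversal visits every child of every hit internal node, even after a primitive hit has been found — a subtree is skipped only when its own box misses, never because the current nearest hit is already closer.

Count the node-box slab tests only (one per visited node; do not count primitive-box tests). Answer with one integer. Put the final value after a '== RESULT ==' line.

Walk:
N0 x:[64/3,103/3] y:[10,70/3] z:[15,71/2] -> hit [64/3,70/3], descend [9, 15]
  N9 x:[70/3,103/3] y:[10,59/3] z:[45/2,71/2] -> miss, prune
  N15 x:[64/3,103/3] y:[10,70/3] z:[15,45/2] -> hit [64/3,45/2], descend [14, 16]
    N14 x:[64/3,28] y:[10,56/3] z:[15,45/2] -> miss, prune
    N16 x:[65/3,103/3] y:[56/3,70/3] z:[16,45/2] -> hit [65/3,45/2], descend [1, 4]
      N1 x:[98/3,103/3] y:[58/3,70/3] z:[16,43/2] -> miss, prune
      N4 x:[65/3,97/3] y:[56/3,67/3] z:[20,45/2] -> hit [65/3,67/3] leaf, test {P9@t=65/3, P11(miss)}

Visited [0, 9, 15, 14, 16, 1, 4]. Tests: 7 box, 1 leaf. Nearest: P9.

== RESULT ==
7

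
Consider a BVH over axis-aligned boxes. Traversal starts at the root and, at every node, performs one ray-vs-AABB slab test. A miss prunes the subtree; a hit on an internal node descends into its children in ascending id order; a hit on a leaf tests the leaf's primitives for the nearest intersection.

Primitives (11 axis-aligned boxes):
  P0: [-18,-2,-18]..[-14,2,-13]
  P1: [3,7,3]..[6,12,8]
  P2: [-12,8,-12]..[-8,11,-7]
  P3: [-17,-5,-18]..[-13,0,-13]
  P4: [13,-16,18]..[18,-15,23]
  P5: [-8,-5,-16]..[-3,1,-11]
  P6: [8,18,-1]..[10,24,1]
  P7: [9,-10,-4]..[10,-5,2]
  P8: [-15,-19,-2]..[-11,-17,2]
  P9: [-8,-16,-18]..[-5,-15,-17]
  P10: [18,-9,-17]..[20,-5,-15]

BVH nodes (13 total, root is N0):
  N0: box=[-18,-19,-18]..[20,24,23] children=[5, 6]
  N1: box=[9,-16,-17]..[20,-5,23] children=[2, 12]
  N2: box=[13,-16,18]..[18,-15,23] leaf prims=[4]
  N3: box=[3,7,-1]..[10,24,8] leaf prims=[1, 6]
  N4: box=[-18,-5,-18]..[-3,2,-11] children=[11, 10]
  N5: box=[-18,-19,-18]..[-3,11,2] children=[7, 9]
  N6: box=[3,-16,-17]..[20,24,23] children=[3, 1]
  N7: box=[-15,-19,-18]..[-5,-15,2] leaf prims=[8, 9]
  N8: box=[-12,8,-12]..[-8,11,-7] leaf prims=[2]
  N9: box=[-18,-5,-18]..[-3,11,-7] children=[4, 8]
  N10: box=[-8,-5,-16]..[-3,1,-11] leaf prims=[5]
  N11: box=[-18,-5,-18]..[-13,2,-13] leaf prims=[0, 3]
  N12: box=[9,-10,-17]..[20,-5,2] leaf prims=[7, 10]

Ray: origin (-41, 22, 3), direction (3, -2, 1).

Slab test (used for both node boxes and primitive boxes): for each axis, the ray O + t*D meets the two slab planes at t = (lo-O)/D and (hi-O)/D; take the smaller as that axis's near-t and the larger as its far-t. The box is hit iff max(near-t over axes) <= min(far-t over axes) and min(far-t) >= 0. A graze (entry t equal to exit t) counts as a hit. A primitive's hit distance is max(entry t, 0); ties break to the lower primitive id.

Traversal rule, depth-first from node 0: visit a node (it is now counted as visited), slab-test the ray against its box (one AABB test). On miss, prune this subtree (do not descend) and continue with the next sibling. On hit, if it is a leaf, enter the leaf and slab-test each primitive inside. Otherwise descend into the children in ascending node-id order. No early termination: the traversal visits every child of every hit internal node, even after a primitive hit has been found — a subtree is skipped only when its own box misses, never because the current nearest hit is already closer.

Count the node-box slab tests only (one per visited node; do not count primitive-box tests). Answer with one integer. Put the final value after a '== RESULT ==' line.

Traverse from the root:
N0 x:[23/3,61/3] y:[-1,41/2] z:[-21,20] -> hit [23/3,20], descend [5, 6]
  N5 x:[23/3,38/3] y:[11/2,41/2] z:[-21,-1] -> miss, prune
  N6 x:[44/3,61/3] y:[-1,19] z:[-20,20] -> hit [44/3,19], descend [1, 3]
    N1 x:[50/3,61/3] y:[27/2,19] z:[-20,20] -> hit [50/3,19], descend [2, 12]
      N2 x:[18,59/3] y:[37/2,19] z:[15,20] -> hit [37/2,19] leaf, test {P4@t=37/2}
      N12 x:[50/3,61/3] y:[27/2,16] z:[-20,-1] -> miss, prune
    N3 x:[44/3,17] y:[-1,15/2] z:[-4,5] -> miss, prune

7 AABB tests over nodes [0, 5, 6, 1, 2, 12, 3]; 1 leaf entered; closest P4.

== RESULT ==
7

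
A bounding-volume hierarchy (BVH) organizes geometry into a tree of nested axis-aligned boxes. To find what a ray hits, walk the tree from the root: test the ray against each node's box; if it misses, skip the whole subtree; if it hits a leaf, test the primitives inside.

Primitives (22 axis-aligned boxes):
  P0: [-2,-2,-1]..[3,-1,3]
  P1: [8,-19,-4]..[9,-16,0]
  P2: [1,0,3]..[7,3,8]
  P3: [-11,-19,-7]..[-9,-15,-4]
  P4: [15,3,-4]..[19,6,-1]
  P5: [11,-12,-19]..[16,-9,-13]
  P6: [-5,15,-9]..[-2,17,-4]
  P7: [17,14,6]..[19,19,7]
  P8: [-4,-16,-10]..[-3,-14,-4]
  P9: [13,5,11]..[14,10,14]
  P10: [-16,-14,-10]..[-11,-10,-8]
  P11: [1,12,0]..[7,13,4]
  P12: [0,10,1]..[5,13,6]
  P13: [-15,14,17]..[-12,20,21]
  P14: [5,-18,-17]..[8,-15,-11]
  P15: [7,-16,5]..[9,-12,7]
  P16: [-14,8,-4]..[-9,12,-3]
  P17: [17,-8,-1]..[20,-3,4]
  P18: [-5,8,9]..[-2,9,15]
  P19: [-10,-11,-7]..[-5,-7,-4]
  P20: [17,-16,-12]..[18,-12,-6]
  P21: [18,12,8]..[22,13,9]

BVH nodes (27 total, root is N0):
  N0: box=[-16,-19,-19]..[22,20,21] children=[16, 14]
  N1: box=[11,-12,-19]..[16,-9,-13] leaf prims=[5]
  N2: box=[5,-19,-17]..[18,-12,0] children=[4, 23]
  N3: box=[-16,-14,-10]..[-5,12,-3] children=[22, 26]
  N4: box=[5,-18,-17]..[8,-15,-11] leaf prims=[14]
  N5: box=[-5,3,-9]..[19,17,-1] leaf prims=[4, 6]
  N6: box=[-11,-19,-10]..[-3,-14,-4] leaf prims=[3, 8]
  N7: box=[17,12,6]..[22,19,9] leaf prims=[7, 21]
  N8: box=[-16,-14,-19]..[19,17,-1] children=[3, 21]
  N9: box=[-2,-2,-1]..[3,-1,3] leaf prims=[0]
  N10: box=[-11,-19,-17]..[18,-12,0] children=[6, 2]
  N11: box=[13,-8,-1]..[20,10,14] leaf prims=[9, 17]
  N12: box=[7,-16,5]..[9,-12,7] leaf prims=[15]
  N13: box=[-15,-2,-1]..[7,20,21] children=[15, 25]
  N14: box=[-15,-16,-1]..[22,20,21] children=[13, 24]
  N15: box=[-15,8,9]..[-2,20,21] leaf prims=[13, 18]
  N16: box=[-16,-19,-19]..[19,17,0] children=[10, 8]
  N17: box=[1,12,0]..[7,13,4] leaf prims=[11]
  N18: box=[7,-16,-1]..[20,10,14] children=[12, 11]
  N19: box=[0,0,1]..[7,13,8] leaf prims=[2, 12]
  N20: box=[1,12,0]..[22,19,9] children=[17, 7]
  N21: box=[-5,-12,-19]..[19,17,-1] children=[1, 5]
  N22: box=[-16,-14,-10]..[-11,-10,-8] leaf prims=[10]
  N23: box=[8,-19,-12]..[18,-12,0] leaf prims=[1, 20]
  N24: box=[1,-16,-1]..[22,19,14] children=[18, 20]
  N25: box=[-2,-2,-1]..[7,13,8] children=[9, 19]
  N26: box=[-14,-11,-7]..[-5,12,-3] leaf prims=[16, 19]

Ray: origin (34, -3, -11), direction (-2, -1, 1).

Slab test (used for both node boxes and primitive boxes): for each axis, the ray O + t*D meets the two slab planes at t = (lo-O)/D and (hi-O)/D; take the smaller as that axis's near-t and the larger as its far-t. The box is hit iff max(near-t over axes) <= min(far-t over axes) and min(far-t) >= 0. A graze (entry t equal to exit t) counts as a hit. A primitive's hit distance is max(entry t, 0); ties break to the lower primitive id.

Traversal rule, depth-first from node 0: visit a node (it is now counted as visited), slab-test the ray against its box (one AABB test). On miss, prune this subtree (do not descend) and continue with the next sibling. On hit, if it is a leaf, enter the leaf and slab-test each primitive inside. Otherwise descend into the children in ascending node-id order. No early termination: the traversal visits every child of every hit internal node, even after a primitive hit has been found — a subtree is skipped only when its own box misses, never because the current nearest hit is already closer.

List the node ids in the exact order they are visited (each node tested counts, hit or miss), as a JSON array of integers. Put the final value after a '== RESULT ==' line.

Traverse from the root:
N0 x:[6,25] y:[-23,16] z:[-8,32] -> hit [6,16], descend [14, 16]
  N14 x:[6,49/2] y:[-23,13] z:[10,32] -> hit [10,13], descend [13, 24]
    N13 x:[27/2,49/2] y:[-23,-1] z:[10,32] -> miss, prune
    N24 x:[6,33/2] y:[-22,13] z:[10,25] -> hit [10,13], descend [18, 20]
      N18 x:[7,27/2] y:[-13,13] z:[10,25] -> hit [10,13], descend [11, 12]
        N11 x:[7,21/2] y:[-13,5] z:[10,25] -> miss, prune
        N12 x:[25/2,27/2] y:[9,13] z:[16,18] -> miss, prune
      N20 x:[6,33/2] y:[-22,-15] z:[11,20] -> miss, prune
  N16 x:[15/2,25] y:[-20,16] z:[-8,11] -> hit [15/2,11], descend [8, 10]
    N8 x:[15/2,25] y:[-20,11] z:[-8,10] -> hit [15/2,10], descend [3, 21]
      N3 x:[39/2,25] y:[-15,11] z:[1,8] -> miss, prune
      N21 x:[15/2,39/2] y:[-20,9] z:[-8,10] -> hit [15/2,9], descend [1, 5]
        N1 x:[9,23/2] y:[6,9] z:[-8,-2] -> miss, prune
        N5 x:[15/2,39/2] y:[-20,-6] z:[2,10] -> miss, prune
    N10 x:[8,45/2] y:[9,16] z:[-6,11] -> hit [9,11], descend [2, 6]
      N2 x:[8,29/2] y:[9,16] z:[-6,11] -> hit [9,11], descend [4, 23]
        N4 x:[13,29/2] y:[12,15] z:[-6,0] -> miss, prune
        N23 x:[8,13] y:[9,16] z:[-1,11] -> hit [9,11] leaf, test {P1(miss), P20(miss)}
      N6 x:[37/2,45/2] y:[11,16] z:[1,7] -> miss, prune

order=[0, 14, 13, 24, 18, 11, 12, 20, 16, 8, 3, 21, 1, 5, 10, 2, 4, 23, 6]  |boxes|=19  |leaves|=1  hit=miss

== RESULT ==
[0, 14, 13, 24, 18, 11, 12, 20, 16, 8, 3, 21, 1, 5, 10, 2, 4, 23, 6]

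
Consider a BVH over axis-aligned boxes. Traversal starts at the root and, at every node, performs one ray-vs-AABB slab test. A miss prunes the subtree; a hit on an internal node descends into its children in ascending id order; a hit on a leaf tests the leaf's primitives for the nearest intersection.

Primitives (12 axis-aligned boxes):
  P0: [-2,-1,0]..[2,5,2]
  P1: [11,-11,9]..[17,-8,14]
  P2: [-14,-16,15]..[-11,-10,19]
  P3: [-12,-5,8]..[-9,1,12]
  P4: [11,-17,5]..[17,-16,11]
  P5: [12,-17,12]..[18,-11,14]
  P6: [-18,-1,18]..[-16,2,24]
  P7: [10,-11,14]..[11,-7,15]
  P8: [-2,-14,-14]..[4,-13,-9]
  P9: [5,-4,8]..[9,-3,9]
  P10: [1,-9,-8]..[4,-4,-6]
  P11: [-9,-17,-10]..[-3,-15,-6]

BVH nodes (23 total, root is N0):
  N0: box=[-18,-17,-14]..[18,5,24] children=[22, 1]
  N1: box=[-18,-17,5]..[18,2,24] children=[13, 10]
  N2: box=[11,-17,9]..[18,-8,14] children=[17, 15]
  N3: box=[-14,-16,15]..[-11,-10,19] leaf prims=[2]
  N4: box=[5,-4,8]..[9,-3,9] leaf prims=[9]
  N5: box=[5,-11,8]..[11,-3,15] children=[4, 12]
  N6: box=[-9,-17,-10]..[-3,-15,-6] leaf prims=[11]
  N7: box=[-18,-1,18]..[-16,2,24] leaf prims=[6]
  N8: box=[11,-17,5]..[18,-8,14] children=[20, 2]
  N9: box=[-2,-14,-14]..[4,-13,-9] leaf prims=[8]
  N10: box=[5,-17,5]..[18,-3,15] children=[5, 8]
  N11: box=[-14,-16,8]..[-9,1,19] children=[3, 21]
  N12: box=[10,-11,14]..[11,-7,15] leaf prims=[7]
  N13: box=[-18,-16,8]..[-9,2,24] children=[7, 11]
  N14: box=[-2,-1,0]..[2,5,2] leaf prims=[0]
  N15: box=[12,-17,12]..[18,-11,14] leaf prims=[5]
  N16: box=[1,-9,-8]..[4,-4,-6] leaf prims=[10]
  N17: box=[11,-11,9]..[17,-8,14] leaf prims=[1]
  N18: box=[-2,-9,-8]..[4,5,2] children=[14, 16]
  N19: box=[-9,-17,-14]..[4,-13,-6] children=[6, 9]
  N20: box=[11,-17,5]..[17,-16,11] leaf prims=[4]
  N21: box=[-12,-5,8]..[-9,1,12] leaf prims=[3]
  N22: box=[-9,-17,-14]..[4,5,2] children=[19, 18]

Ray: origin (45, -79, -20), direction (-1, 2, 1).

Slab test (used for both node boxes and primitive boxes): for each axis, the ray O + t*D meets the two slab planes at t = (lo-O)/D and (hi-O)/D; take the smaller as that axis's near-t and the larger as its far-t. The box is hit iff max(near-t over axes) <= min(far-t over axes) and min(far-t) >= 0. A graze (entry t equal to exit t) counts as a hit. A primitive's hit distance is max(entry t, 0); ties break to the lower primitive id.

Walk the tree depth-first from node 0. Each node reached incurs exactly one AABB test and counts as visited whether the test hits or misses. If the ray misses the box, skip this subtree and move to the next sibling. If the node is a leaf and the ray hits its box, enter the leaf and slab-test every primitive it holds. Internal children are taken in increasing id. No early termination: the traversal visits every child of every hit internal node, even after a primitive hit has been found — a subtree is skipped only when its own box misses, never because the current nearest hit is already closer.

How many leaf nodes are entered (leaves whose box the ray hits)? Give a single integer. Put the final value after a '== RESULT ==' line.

Trace the traversal:
N0 x:[27,63] y:[31,42] z:[6,44] -> hit [31,42], descend [1, 22]
  N1 x:[27,63] y:[31,81/2] z:[25,44] -> hit [31,81/2], descend [10, 13]
    N10 x:[27,40] y:[31,38] z:[25,35] -> hit [31,35], descend [5, 8]
      N5 x:[34,40] y:[34,38] z:[28,35] -> hit [34,35], descend [4, 12]
        N4 x:[36,40] y:[75/2,38] z:[28,29] -> miss, prune
        N12 x:[34,35] y:[34,36] z:[34,35] -> hit [34,35] leaf, test {P7@t=34}
      N8 x:[27,34] y:[31,71/2] z:[25,34] -> hit [31,34], descend [2, 20]
        N2 x:[27,34] y:[31,71/2] z:[29,34] -> hit [31,34], descend [15, 17]
          N15 x:[27,33] y:[31,34] z:[32,34] -> hit [32,33] leaf, test {P5@t=32}
          N17 x:[28,34] y:[34,71/2] z:[29,34] -> hit [34,34] leaf, test {P1@t=34}
        N20 x:[28,34] y:[31,63/2] z:[25,31] -> hit [31,31] leaf, test {P4@t=31}
    N13 x:[54,63] y:[63/2,81/2] z:[28,44] -> miss, prune
  N22 x:[41,54] y:[31,42] z:[6,22] -> miss, prune

Summary -> nodes [0, 1, 10, 5, 4, 12, 8, 2, 15, 17, 20, 13, 22]; box-tests=13; leaf-entries=4; first=P4

== RESULT ==
4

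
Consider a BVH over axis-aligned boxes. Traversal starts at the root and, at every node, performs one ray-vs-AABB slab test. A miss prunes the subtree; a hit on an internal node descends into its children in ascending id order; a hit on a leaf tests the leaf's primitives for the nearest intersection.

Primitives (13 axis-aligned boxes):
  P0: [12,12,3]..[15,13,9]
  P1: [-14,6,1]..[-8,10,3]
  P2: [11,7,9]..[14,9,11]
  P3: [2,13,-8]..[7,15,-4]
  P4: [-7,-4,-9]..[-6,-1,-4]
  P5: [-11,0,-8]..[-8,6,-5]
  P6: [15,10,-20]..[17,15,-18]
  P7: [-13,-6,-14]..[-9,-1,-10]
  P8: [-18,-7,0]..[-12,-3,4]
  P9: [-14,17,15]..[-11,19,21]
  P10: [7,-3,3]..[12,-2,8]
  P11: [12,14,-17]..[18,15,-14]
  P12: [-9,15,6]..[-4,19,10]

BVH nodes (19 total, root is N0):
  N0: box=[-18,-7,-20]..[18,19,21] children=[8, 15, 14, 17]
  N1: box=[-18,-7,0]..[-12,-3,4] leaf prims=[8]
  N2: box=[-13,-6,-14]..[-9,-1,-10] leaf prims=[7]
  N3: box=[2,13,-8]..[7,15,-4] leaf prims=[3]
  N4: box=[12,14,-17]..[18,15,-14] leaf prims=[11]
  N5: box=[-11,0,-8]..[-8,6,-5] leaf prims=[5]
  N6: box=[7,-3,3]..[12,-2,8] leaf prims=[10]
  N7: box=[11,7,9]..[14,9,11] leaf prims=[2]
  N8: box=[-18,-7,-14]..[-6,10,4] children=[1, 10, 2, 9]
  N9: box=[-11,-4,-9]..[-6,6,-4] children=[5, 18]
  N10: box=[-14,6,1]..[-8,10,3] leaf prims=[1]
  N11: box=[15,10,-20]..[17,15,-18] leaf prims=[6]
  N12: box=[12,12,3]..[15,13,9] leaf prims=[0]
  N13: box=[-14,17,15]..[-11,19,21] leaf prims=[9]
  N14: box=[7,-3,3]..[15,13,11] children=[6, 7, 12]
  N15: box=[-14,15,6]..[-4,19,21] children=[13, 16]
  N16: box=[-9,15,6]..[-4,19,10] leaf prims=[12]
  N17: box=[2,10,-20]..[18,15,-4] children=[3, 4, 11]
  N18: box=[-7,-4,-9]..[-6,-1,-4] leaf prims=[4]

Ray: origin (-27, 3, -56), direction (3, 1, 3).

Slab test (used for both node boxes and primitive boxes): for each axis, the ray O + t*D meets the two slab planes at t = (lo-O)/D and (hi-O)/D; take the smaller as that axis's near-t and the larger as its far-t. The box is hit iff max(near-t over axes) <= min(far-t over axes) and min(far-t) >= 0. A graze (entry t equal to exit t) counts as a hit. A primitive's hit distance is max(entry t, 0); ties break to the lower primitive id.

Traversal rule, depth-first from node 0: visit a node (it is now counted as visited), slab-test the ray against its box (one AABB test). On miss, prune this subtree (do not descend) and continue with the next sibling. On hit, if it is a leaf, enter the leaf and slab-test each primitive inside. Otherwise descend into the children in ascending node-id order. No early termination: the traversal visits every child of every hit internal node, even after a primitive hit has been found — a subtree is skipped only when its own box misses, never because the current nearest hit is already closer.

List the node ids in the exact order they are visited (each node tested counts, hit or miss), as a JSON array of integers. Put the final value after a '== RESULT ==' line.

Traverse from the root:
N0 x:[3,15] y:[-10,16] z:[12,77/3] -> hit [12,15], descend [8, 14, 15, 17]
  N8 x:[3,7] y:[-10,7] z:[14,20] -> miss, prune
  N14 x:[34/3,14] y:[-6,10] z:[59/3,67/3] -> miss, prune
  N15 x:[13/3,23/3] y:[12,16] z:[62/3,77/3] -> miss, prune
  N17 x:[29/3,15] y:[7,12] z:[12,52/3] -> hit [12,12], descend [3, 4, 11]
    N3 x:[29/3,34/3] y:[10,12] z:[16,52/3] -> miss, prune
    N4 x:[13,15] y:[11,12] z:[13,14] -> miss, prune
    N11 x:[14,44/3] y:[7,12] z:[12,38/3] -> miss, prune

Visited [0, 8, 14, 15, 17, 3, 4, 11]. Tests: 8 box, 0 leaf. Nearest: miss.

== RESULT ==
[0, 8, 14, 15, 17, 3, 4, 11]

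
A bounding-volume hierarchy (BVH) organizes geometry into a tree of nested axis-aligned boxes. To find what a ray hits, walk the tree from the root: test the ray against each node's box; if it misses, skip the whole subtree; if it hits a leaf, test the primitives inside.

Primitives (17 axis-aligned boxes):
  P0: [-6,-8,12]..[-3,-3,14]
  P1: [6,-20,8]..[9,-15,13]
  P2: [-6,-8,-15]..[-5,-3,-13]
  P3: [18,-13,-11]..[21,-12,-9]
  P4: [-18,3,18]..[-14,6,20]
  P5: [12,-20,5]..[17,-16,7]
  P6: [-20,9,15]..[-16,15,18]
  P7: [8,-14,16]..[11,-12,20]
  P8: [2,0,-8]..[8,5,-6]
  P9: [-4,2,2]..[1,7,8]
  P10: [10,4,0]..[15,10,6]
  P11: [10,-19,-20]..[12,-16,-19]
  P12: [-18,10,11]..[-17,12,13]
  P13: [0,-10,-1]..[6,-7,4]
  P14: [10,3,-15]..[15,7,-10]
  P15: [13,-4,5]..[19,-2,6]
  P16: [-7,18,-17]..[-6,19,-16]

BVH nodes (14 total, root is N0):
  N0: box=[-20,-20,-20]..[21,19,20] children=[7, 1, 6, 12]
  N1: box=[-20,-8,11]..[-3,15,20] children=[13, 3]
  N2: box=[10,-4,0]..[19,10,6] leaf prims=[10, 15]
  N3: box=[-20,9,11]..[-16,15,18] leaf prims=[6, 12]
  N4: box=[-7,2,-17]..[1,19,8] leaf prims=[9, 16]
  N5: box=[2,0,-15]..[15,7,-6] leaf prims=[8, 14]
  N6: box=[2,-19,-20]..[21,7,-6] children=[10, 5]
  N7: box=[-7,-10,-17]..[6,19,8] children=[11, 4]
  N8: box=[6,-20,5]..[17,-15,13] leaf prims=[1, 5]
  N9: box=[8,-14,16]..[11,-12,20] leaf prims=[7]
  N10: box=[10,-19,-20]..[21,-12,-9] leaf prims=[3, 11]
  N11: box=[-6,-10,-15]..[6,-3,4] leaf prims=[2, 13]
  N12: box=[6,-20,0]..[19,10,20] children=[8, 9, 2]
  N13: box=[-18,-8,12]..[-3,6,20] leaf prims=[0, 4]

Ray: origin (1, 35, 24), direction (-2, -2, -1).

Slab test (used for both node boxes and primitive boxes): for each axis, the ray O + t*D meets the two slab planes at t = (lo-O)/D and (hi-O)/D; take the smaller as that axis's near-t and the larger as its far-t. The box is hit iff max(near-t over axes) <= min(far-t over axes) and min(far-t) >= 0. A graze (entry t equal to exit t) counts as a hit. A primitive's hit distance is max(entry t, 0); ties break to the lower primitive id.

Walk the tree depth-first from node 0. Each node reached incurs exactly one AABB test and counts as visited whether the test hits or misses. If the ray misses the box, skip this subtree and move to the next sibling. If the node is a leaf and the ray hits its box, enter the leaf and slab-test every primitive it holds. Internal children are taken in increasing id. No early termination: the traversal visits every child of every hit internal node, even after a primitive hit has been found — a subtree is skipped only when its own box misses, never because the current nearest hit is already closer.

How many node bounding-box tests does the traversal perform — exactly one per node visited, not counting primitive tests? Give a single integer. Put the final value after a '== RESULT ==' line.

Walk:
N0 x:[-10,21/2] y:[8,55/2] z:[4,44] -> hit [8,21/2], descend [1, 6, 7, 12]
  N1 x:[2,21/2] y:[10,43/2] z:[4,13] -> hit [10,21/2], descend [3, 13]
    N3 x:[17/2,21/2] y:[10,13] z:[6,13] -> hit [10,21/2] leaf, test {P6(miss), P12(miss)}
    N13 x:[2,19/2] y:[29/2,43/2] z:[4,12] -> miss, prune
  N6 x:[-10,-1/2] y:[14,27] z:[30,44] -> miss, prune
  N7 x:[-5/2,4] y:[8,45/2] z:[16,41] -> miss, prune
  N12 x:[-9,-5/2] y:[25/2,55/2] z:[4,24] -> miss, prune

order=[0, 1, 3, 13, 6, 7, 12]  |boxes|=7  |leaves|=1  hit=miss

== RESULT ==
7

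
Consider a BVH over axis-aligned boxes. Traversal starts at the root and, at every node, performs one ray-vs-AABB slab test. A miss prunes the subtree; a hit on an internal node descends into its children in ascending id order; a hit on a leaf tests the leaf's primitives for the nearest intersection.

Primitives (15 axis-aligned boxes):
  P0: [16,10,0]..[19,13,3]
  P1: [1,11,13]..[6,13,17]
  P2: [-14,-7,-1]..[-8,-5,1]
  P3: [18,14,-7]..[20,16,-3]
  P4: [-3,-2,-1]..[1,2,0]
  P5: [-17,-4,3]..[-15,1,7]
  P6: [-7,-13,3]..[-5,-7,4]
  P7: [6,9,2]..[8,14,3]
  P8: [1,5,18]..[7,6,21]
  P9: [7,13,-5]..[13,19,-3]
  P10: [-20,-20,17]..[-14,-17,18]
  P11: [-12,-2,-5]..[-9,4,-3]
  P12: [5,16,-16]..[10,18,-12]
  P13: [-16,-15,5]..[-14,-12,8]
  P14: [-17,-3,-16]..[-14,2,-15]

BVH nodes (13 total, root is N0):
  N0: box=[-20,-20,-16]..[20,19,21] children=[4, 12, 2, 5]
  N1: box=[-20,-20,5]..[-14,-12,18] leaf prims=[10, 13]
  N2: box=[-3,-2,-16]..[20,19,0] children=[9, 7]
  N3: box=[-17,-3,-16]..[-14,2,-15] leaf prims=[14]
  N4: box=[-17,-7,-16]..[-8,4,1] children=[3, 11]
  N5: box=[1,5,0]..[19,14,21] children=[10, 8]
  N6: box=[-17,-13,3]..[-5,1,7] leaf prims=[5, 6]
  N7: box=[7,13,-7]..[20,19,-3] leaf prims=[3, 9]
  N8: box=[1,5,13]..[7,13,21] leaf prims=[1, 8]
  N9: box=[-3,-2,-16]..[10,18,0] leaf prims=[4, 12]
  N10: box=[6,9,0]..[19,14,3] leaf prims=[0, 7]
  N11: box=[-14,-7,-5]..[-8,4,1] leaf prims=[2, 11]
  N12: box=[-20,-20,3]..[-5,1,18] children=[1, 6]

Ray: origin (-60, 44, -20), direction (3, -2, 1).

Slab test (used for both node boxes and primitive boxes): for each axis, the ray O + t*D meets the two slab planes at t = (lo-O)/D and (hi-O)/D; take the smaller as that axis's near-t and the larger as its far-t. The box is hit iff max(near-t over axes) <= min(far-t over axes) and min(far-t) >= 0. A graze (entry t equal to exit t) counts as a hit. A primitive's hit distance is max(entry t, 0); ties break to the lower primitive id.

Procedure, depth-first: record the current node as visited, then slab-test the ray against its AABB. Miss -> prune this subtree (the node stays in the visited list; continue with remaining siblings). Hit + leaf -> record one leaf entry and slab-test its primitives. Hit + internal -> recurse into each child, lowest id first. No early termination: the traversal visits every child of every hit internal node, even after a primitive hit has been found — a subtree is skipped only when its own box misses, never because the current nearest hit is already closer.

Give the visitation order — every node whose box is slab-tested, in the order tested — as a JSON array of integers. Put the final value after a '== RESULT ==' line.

Walk:
N0 x:[40/3,80/3] y:[25/2,32] z:[4,41] -> hit [40/3,80/3], descend [2, 4, 5, 12]
  N2 x:[19,80/3] y:[25/2,23] z:[4,20] -> hit [19,20], descend [7, 9]
    N7 x:[67/3,80/3] y:[25/2,31/2] z:[13,17] -> miss, prune
    N9 x:[19,70/3] y:[13,23] z:[4,20] -> hit [19,20] leaf, test {P4(miss), P12(miss)}
  N4 x:[43/3,52/3] y:[20,51/2] z:[4,21] -> miss, prune
  N5 x:[61/3,79/3] y:[15,39/2] z:[20,41] -> miss, prune
  N12 x:[40/3,55/3] y:[43/2,32] z:[23,38] -> miss, prune

order=[0, 2, 7, 9, 4, 5, 12]  |boxes|=7  |leaves|=1  hit=miss

== RESULT ==
[0, 2, 7, 9, 4, 5, 12]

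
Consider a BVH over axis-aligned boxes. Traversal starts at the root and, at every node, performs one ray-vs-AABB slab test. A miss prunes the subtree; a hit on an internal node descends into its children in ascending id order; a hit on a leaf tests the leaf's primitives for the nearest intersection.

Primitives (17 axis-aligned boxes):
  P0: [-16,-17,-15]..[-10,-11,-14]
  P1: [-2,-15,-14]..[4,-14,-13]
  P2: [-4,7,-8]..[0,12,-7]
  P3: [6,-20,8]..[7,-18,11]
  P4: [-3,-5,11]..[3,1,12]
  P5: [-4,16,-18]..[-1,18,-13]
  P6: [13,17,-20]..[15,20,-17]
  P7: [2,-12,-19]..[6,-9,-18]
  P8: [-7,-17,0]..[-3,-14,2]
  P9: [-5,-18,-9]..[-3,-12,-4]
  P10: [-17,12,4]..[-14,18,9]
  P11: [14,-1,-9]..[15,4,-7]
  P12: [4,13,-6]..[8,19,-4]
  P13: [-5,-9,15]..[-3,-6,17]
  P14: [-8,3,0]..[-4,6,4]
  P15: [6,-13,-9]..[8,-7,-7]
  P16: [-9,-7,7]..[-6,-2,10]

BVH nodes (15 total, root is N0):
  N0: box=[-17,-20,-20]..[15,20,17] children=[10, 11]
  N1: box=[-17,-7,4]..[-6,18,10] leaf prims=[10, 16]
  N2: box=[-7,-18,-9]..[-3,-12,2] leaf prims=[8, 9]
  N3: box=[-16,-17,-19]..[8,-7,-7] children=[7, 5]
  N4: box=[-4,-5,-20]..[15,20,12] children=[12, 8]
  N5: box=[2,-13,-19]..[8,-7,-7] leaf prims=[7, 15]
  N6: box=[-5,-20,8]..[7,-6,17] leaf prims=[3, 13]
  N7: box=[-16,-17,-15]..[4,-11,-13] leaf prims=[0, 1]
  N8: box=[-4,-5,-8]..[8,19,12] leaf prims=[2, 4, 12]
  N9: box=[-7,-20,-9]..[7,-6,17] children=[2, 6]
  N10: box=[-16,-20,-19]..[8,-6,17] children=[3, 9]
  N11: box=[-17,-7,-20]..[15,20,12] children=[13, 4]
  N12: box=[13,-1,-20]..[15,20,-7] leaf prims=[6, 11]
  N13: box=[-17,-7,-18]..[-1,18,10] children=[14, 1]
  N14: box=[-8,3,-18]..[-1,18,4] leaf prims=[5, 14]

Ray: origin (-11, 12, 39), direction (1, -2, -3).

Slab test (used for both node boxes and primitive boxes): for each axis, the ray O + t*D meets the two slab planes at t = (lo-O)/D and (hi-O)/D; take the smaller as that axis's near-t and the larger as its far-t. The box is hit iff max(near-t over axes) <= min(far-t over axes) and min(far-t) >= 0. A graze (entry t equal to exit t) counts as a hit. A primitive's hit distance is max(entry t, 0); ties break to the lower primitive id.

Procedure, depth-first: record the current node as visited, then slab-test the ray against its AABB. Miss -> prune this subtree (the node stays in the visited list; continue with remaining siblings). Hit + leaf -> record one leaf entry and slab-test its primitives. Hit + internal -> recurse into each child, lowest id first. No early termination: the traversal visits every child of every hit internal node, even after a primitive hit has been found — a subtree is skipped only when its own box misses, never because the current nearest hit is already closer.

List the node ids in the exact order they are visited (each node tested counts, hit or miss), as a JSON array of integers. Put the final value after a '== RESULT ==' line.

Trace the traversal:
N0 x:[-6,26] y:[-4,16] z:[22/3,59/3] -> hit [22/3,16], descend [10, 11]
  N10 x:[-5,19] y:[9,16] z:[22/3,58/3] -> hit [9,16], descend [3, 9]
    N3 x:[-5,19] y:[19/2,29/2] z:[46/3,58/3] -> miss, prune
    N9 x:[4,18] y:[9,16] z:[22/3,16] -> hit [9,16], descend [2, 6]
      N2 x:[4,8] y:[12,15] z:[37/3,16] -> miss, prune
      N6 x:[6,18] y:[9,16] z:[22/3,31/3] -> hit [9,31/3] leaf, test {P3(miss), P13(miss)}
  N11 x:[-6,26] y:[-4,19/2] z:[9,59/3] -> hit [9,19/2], descend [4, 13]
    N4 x:[7,26] y:[-4,17/2] z:[9,59/3] -> miss, prune
    N13 x:[-6,10] y:[-3,19/2] z:[29/3,19] -> miss, prune

Summary -> nodes [0, 10, 3, 9, 2, 6, 11, 4, 13]; box-tests=9; leaf-entries=1; first=miss

== RESULT ==
[0, 10, 3, 9, 2, 6, 11, 4, 13]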